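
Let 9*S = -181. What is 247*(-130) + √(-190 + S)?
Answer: -32110 + I*√1891/3 ≈ -32110.0 + 14.495*I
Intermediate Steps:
S = -181/9 (S = (⅑)*(-181) = -181/9 ≈ -20.111)
247*(-130) + √(-190 + S) = 247*(-130) + √(-190 - 181/9) = -32110 + √(-1891/9) = -32110 + I*√1891/3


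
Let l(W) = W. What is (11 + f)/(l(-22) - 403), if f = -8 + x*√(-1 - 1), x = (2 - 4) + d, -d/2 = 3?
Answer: -3/425 + 8*I*√2/425 ≈ -0.0070588 + 0.02662*I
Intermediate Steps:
d = -6 (d = -2*3 = -6)
x = -8 (x = (2 - 4) - 6 = -2 - 6 = -8)
f = -8 - 8*I*√2 (f = -8 - 8*√(-1 - 1) = -8 - 8*I*√2 ≈ -8.0 - 11.314*I)
(11 + f)/(l(-22) - 403) = (11 + (-8 - 8*I*√2))/(-22 - 403) = (3 - 8*I*√2)/(-425) = (3 - 8*I*√2)*(-1/425) = -3/425 + 8*I*√2/425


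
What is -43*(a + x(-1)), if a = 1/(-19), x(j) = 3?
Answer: -2408/19 ≈ -126.74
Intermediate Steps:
a = -1/19 ≈ -0.052632
-43*(a + x(-1)) = -43*(-1/19 + 3) = -43*56/19 = -2408/19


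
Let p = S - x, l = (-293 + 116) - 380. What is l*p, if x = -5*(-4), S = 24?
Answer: -2228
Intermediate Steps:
x = 20
l = -557 (l = -177 - 380 = -557)
p = 4 (p = 24 - 1*20 = 24 - 20 = 4)
l*p = -557*4 = -2228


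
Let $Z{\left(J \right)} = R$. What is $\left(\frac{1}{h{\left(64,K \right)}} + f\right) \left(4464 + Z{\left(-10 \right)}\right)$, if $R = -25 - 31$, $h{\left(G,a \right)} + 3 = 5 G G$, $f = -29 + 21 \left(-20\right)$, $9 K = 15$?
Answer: $- \frac{40527910176}{20477} \approx -1.9792 \cdot 10^{6}$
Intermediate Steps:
$K = \frac{5}{3}$ ($K = \frac{1}{9} \cdot 15 = \frac{5}{3} \approx 1.6667$)
$f = -449$ ($f = -29 - 420 = -449$)
$h{\left(G,a \right)} = -3 + 5 G^{2}$ ($h{\left(G,a \right)} = -3 + 5 G G = -3 + 5 G^{2}$)
$R = -56$
$Z{\left(J \right)} = -56$
$\left(\frac{1}{h{\left(64,K \right)}} + f\right) \left(4464 + Z{\left(-10 \right)}\right) = \left(\frac{1}{-3 + 5 \cdot 64^{2}} - 449\right) \left(4464 - 56\right) = \left(\frac{1}{-3 + 5 \cdot 4096} - 449\right) 4408 = \left(\frac{1}{-3 + 20480} - 449\right) 4408 = \left(\frac{1}{20477} - 449\right) 4408 = \left(- \frac{9194172}{20477}\right) 4408 = - \frac{40527910176}{20477}$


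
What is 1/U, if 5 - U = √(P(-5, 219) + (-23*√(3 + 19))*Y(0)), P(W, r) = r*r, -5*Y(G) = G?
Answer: -1/214 ≈ -0.0046729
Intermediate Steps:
Y(G) = -G/5
P(W, r) = r²
U = -214 (U = 5 - √(219² + (-23*√(3 + 19))*(-⅕*0)) = 5 - √(47961 - 23*√22*0) = 5 - √(47961 + 0) = 5 - √47961 = 5 - 1*219 = 5 - 219 = -214)
1/U = 1/(-214) = -1/214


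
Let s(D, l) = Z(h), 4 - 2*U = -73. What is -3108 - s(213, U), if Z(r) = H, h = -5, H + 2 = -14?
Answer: -3092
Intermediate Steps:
H = -16 (H = -2 - 14 = -16)
U = 77/2 (U = 2 - ½*(-73) = 2 + 73/2 = 77/2 ≈ 38.500)
Z(r) = -16
s(D, l) = -16
-3108 - s(213, U) = -3108 - 1*(-16) = -3108 + 16 = -3092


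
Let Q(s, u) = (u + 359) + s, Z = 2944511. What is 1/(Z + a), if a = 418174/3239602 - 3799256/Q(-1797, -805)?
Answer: 3633213643/10704192044813770 ≈ 3.3942e-7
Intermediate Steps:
Q(s, u) = 359 + s + u (Q(s, u) = (359 + u) + s = 359 + s + u)
a = 6154507650197/3633213643 (a = 418174/3239602 - 3799256/(359 - 1797 - 805) = 418174*(1/3239602) - 3799256/(-2243) = 209087/1619801 - 3799256*(-1/2243) = 209087/1619801 + 3799256/2243 = 6154507650197/3633213643 ≈ 1694.0)
1/(Z + a) = 1/(2944511 + 6154507650197/3633213643) = 1/(10704192044813770/3633213643) = 3633213643/10704192044813770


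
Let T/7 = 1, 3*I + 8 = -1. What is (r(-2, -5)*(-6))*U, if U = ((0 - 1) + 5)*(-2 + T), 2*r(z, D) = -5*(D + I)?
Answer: -2400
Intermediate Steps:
I = -3 (I = -8/3 + (1/3)*(-1) = -8/3 - 1/3 = -3)
T = 7 (T = 7*1 = 7)
r(z, D) = 15/2 - 5*D/2 (r(z, D) = (-5*(D - 3))/2 = (-5*(-3 + D))/2 = (15 - 5*D)/2 = 15/2 - 5*D/2)
U = 20 (U = ((0 - 1) + 5)*(-2 + 7) = (-1 + 5)*5 = 4*5 = 20)
(r(-2, -5)*(-6))*U = ((15/2 - 5/2*(-5))*(-6))*20 = ((15/2 + 25/2)*(-6))*20 = (20*(-6))*20 = -120*20 = -2400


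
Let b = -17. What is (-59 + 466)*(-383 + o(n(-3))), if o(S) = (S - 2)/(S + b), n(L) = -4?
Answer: -1090353/7 ≈ -1.5576e+5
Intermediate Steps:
o(S) = (-2 + S)/(-17 + S) (o(S) = (S - 2)/(S - 17) = (-2 + S)/(-17 + S))
(-59 + 466)*(-383 + o(n(-3))) = (-59 + 466)*(-383 + (-2 - 4)/(-17 - 4)) = 407*(-383 - 6/(-21)) = 407*(-383 - 1/21*(-6)) = 407*(-383 + 2/7) = 407*(-2679/7) = -1090353/7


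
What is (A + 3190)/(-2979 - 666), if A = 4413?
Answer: -7603/3645 ≈ -2.0859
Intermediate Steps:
(A + 3190)/(-2979 - 666) = (4413 + 3190)/(-2979 - 666) = 7603/(-3645) = 7603*(-1/3645) = -7603/3645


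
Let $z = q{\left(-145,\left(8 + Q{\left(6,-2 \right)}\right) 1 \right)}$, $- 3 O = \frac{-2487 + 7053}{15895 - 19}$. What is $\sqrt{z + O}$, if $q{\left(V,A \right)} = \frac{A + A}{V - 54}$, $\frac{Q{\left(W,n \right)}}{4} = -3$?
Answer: $\frac{i \sqrt{34998130}}{25074} \approx 0.23594 i$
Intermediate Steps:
$O = - \frac{761}{7938}$ ($O = - \frac{\left(-2487 + 7053\right) \frac{1}{15895 - 19}}{3} = - \frac{4566 \cdot \frac{1}{15876}}{3} = \left(- \frac{1}{3}\right) \frac{761}{2646} = - \frac{761}{7938} \approx -0.095868$)
$Q{\left(W,n \right)} = -12$ ($Q{\left(W,n \right)} = 4 \left(-3\right) = -12$)
$q{\left(V,A \right)} = \frac{2 A}{-54 + V}$
$z = \frac{8}{199}$ ($z = \frac{2 \left(8 - 12\right) 1}{-54 - 145} = \frac{2 \left(\left(-4\right) 1\right)}{-199} = 2 \left(-4\right) \left(- \frac{1}{199}\right) = \frac{8}{199} \approx 0.040201$)
$\sqrt{z + O} = \sqrt{\frac{8}{199} - \frac{761}{7938}} = \sqrt{- \frac{87935}{1579662}} = \frac{i \sqrt{34998130}}{25074}$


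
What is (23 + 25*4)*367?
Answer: 45141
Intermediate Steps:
(23 + 25*4)*367 = (23 + 100)*367 = 123*367 = 45141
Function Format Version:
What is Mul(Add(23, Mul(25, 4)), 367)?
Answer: 45141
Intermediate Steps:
Mul(Add(23, Mul(25, 4)), 367) = Mul(Add(23, 100), 367) = Mul(123, 367) = 45141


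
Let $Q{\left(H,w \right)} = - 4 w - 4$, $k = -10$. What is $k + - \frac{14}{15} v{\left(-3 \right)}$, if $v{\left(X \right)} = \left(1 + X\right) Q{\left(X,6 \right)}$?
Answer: $- \frac{934}{15} \approx -62.267$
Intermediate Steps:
$Q{\left(H,w \right)} = -4 - 4 w$
$v{\left(X \right)} = -28 - 28 X$ ($v{\left(X \right)} = \left(1 + X\right) \left(-4 - 24\right) = \left(1 + X\right) \left(-28\right) = -28 - 28 X$)
$k + - \frac{14}{15} v{\left(-3 \right)} = -10 + - \frac{14}{15} \left(-28 - -84\right) = -10 + \left(-14\right) \frac{1}{15} \left(-28 + 84\right) = -10 - \frac{784}{15} = - \frac{934}{15}$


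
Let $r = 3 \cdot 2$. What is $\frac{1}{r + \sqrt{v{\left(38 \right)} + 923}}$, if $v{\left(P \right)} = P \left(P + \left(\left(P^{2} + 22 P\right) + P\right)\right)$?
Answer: $- \frac{6}{90415} + \frac{\sqrt{90451}}{90415} \approx 0.00326$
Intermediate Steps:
$r = 6$
$v{\left(P \right)} = P \left(P^{2} + 24 P\right)$ ($v{\left(P \right)} = P \left(P + \left(P^{2} + 23 P\right)\right) = P \left(P^{2} + 24 P\right)$)
$\frac{1}{r + \sqrt{v{\left(38 \right)} + 923}} = \frac{1}{6 + \sqrt{38^{2} \left(24 + 38\right) + 923}} = \frac{1}{6 + \sqrt{1444 \cdot 62 + 923}} = \frac{1}{6 + \sqrt{89528 + 923}} = \frac{1}{6 + \sqrt{90451}}$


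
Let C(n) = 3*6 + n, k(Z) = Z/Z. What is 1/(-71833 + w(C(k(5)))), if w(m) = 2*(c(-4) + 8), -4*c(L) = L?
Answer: -1/71815 ≈ -1.3925e-5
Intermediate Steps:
c(L) = -L/4
k(Z) = 1
C(n) = 18 + n
w(m) = 18 (w(m) = 2*(-1/4*(-4) + 8) = 2*(1 + 8) = 2*9 = 18)
1/(-71833 + w(C(k(5)))) = 1/(-71833 + 18) = 1/(-71815) = -1/71815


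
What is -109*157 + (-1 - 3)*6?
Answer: -17137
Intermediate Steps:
-109*157 + (-1 - 3)*6 = -17113 - 4*6 = -17113 - 24 = -17137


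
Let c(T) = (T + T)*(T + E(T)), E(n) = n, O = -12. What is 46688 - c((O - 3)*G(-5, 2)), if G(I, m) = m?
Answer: 43088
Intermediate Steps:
c(T) = 4*T² (c(T) = (T + T)*(T + T) = (2*T)*(2*T) = 4*T²)
46688 - c((O - 3)*G(-5, 2)) = 46688 - 4*((-12 - 3)*2)² = 46688 - 4*(-15*2)² = 46688 - 4*(-30)² = 46688 - 4*900 = 46688 - 1*3600 = 46688 - 3600 = 43088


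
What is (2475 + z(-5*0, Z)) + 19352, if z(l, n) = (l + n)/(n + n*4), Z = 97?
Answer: 109136/5 ≈ 21827.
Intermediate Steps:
z(l, n) = (l + n)/(5*n) (z(l, n) = (l + n)/(n + 4*n) = (l + n)/((5*n)) = (l + n)*(1/(5*n)) = (l + n)/(5*n))
(2475 + z(-5*0, Z)) + 19352 = (2475 + (⅕)*(-5*0 + 97)/97) + 19352 = (2475 + (⅕)*(1/97)*(0 + 97)) + 19352 = (2475 + (⅕)*(1/97)*97) + 19352 = (2475 + ⅕) + 19352 = 12376/5 + 19352 = 109136/5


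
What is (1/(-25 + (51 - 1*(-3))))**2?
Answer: 1/841 ≈ 0.0011891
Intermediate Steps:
(1/(-25 + (51 - 1*(-3))))**2 = (1/(-25 + (51 + 3)))**2 = (1/(-25 + 54))**2 = (1/29)**2 = 1/841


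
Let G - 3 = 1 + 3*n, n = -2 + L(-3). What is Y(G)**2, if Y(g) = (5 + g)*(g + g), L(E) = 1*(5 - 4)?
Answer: 144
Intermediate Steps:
L(E) = 1 (L(E) = 1*1 = 1)
n = -1 (n = -2 + 1 = -1)
G = 1 (G = 3 + (1 + 3*(-1)) = 3 + (1 - 3) = 3 - 2 = 1)
Y(g) = 2*g*(5 + g) (Y(g) = (5 + g)*(2*g) = 2*g*(5 + g))
Y(G)**2 = (2*1*(5 + 1))**2 = (2*1*6)**2 = 12**2 = 144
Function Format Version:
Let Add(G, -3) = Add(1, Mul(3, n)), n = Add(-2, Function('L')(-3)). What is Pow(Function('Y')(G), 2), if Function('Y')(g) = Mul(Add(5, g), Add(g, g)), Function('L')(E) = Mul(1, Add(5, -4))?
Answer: 144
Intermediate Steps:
Function('L')(E) = 1 (Function('L')(E) = Mul(1, 1) = 1)
n = -1 (n = Add(-2, 1) = -1)
G = 1 (G = Add(3, Add(1, Mul(3, -1))) = Add(3, Add(1, -3)) = Add(3, -2) = 1)
Function('Y')(g) = Mul(2, g, Add(5, g)) (Function('Y')(g) = Mul(Add(5, g), Mul(2, g)) = Mul(2, g, Add(5, g)))
Pow(Function('Y')(G), 2) = Pow(Mul(2, 1, Add(5, 1)), 2) = Pow(Mul(2, 1, 6), 2) = Pow(12, 2) = 144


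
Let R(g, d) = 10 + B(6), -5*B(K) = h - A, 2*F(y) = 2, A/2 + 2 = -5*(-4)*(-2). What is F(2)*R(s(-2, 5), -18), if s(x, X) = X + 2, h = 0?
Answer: -34/5 ≈ -6.8000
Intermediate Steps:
A = -84 (A = -4 + 2*(-5*(-4)*(-2)) = -4 + 2*(20*(-2)) = -4 + 2*(-40) = -4 - 80 = -84)
F(y) = 1 (F(y) = (1/2)*2 = 1)
B(K) = -84/5 (B(K) = -(0 - 1*(-84))/5 = -(0 + 84)/5 = -1/5*84 = -84/5)
s(x, X) = 2 + X
R(g, d) = -34/5 (R(g, d) = 10 - 84/5 = -34/5)
F(2)*R(s(-2, 5), -18) = 1*(-34/5) = -34/5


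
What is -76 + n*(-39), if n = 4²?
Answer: -700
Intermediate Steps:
n = 16
-76 + n*(-39) = -76 + 16*(-39) = -76 - 624 = -700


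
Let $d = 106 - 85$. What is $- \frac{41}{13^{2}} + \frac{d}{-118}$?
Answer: $- \frac{8387}{19942} \approx -0.42057$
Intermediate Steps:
$d = 21$
$- \frac{41}{13^{2}} + \frac{d}{-118} = - \frac{41}{13^{2}} + \frac{21}{-118} = - \frac{41}{169} + 21 \left(- \frac{1}{118}\right) = \left(-41\right) \frac{1}{169} - \frac{21}{118} = - \frac{41}{169} - \frac{21}{118} = - \frac{8387}{19942}$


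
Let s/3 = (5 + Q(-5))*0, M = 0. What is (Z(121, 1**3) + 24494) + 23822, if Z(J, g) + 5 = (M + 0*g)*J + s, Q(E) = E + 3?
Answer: 48311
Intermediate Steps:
Q(E) = 3 + E
s = 0 (s = 3*((5 + (3 - 5))*0) = 3*((5 - 2)*0) = 3*(3*0) = 3*0 = 0)
Z(J, g) = -5 (Z(J, g) = -5 + ((0 + 0*g)*J + 0) = -5 + ((0 + 0)*J + 0) = -5 + (0*J + 0) = -5 + (0 + 0) = -5 + 0 = -5)
(Z(121, 1**3) + 24494) + 23822 = (-5 + 24494) + 23822 = 24489 + 23822 = 48311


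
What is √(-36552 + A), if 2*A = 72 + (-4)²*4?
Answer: 2*I*√9121 ≈ 191.01*I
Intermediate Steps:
A = 68 (A = (72 + (-4)²*4)/2 = (72 + 16*4)/2 = (72 + 64)/2 = (½)*136 = 68)
√(-36552 + A) = √(-36552 + 68) = √(-36484) = 2*I*√9121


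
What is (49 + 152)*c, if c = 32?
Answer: 6432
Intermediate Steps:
(49 + 152)*c = (49 + 152)*32 = 201*32 = 6432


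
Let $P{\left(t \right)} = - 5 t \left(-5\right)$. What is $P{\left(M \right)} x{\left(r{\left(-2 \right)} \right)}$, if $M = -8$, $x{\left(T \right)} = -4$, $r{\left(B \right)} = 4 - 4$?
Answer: $800$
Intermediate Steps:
$r{\left(B \right)} = 0$
$P{\left(t \right)} = 25 t$
$P{\left(M \right)} x{\left(r{\left(-2 \right)} \right)} = 25 \left(-8\right) \left(-4\right) = \left(-200\right) \left(-4\right) = 800$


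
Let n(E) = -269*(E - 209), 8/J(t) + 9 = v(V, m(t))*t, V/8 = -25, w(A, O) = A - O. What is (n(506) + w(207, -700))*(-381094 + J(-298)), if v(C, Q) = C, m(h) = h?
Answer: 1793754094318356/59591 ≈ 3.0101e+10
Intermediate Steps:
V = -200 (V = 8*(-25) = -200)
J(t) = 8/(-9 - 200*t)
n(E) = 56221 - 269*E (n(E) = -269*(-209 + E) = 56221 - 269*E)
(n(506) + w(207, -700))*(-381094 + J(-298)) = ((56221 - 269*506) + (207 - 1*(-700)))*(-381094 + 8/(-9 - 200*(-298))) = ((56221 - 136114) + (207 + 700))*(-381094 + 8/(-9 + 59600)) = (-79893 + 907)*(-381094 + 8/59591) = -78986*(-381094 + 8*(1/59591)) = -78986*(-381094 + 8/59591) = -78986*(-22709772546/59591) = 1793754094318356/59591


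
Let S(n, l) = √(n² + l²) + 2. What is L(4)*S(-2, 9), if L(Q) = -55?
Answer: -110 - 55*√85 ≈ -617.08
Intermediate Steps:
S(n, l) = 2 + √(l² + n²) (S(n, l) = √(l² + n²) + 2 = 2 + √(l² + n²))
L(4)*S(-2, 9) = -55*(2 + √(9² + (-2)²)) = -55*(2 + √(81 + 4)) = -55*(2 + √85) = -110 - 55*√85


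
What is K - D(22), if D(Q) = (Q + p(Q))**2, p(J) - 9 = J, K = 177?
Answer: -2632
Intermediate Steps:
p(J) = 9 + J
D(Q) = (9 + 2*Q)**2 (D(Q) = (Q + (9 + Q))**2 = (9 + 2*Q)**2)
K - D(22) = 177 - (9 + 2*22)**2 = 177 - (9 + 44)**2 = 177 - 1*53**2 = 177 - 1*2809 = 177 - 2809 = -2632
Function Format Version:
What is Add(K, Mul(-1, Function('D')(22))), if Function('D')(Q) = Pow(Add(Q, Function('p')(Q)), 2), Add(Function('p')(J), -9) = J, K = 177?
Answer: -2632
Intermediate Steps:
Function('p')(J) = Add(9, J)
Function('D')(Q) = Pow(Add(9, Mul(2, Q)), 2) (Function('D')(Q) = Pow(Add(Q, Add(9, Q)), 2) = Pow(Add(9, Mul(2, Q)), 2))
Add(K, Mul(-1, Function('D')(22))) = Add(177, Mul(-1, Pow(Add(9, Mul(2, 22)), 2))) = Add(177, Mul(-1, Pow(Add(9, 44), 2))) = Add(177, Mul(-1, Pow(53, 2))) = Add(177, Mul(-1, 2809)) = Add(177, -2809) = -2632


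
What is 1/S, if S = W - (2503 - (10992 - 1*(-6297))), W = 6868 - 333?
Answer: 1/21321 ≈ 4.6902e-5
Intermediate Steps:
W = 6535
S = 21321 (S = 6535 - (2503 - (10992 - 1*(-6297))) = 6535 - (2503 - (10992 + 6297)) = 6535 - (2503 - 1*17289) = 6535 - (2503 - 17289) = 6535 - 1*(-14786) = 6535 + 14786 = 21321)
1/S = 1/21321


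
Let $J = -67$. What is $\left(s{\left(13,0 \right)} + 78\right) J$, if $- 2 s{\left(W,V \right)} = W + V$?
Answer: $- \frac{9581}{2} \approx -4790.5$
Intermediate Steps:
$s{\left(W,V \right)} = - \frac{V}{2} - \frac{W}{2}$ ($s{\left(W,V \right)} = - \frac{W + V}{2} = - \frac{V + W}{2} = - \frac{V}{2} - \frac{W}{2}$)
$\left(s{\left(13,0 \right)} + 78\right) J = \left(\left(\left(- \frac{1}{2}\right) 0 - \frac{13}{2}\right) + 78\right) \left(-67\right) = \left(\left(0 - \frac{13}{2}\right) + 78\right) \left(-67\right) = \left(- \frac{13}{2} + 78\right) \left(-67\right) = \frac{143}{2} \left(-67\right) = - \frac{9581}{2}$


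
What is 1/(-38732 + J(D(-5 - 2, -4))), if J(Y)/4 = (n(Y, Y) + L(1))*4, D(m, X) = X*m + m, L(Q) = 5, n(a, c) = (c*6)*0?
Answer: -1/38652 ≈ -2.5872e-5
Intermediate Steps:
n(a, c) = 0 (n(a, c) = (6*c)*0 = 0)
D(m, X) = m + X*m
J(Y) = 80 (J(Y) = 4*((0 + 5)*4) = 4*(5*4) = 4*20 = 80)
1/(-38732 + J(D(-5 - 2, -4))) = 1/(-38732 + 80) = 1/(-38652) = -1/38652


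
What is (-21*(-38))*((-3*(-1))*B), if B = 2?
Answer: 4788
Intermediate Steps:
(-21*(-38))*((-3*(-1))*B) = (-21*(-38))*(-3*(-1)*2) = 798*(3*2) = 798*6 = 4788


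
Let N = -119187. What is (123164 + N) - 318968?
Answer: -314991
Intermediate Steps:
(123164 + N) - 318968 = (123164 - 119187) - 318968 = 3977 - 318968 = -314991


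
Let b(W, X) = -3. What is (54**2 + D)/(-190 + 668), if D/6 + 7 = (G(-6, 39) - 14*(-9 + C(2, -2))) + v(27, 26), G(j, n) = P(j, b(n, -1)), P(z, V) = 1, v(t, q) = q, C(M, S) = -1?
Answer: 1938/239 ≈ 8.1088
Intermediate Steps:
G(j, n) = 1
D = 960 (D = -42 + 6*((1 - 14*(-9 - 1)) + 26) = -42 + 6*((1 - 14*(-10)) + 26) = -42 + 6*((1 + 140) + 26) = -42 + 6*(141 + 26) = -42 + 6*167 = -42 + 1002 = 960)
(54**2 + D)/(-190 + 668) = (54**2 + 960)/(-190 + 668) = (2916 + 960)/478 = 3876*(1/478) = 1938/239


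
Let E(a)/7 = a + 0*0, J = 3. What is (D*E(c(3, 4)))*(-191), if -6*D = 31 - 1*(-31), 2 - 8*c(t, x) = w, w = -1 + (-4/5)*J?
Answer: 373023/40 ≈ 9325.6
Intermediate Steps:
w = -17/5 (w = -1 - 4/5*3 = -1 - 12/5 = -17/5 ≈ -3.4000)
c(t, x) = 27/40 (c(t, x) = 1/4 - 1/8*(-17/5) = 1/4 + 17/40 = 27/40)
E(a) = 7*a (E(a) = 7*(a + 0*0) = 7*(a + 0) = 7*a)
D = -31/3 (D = -(31 - 1*(-31))/6 = -(31 + 31)/6 = -1/6*62 = -31/3 ≈ -10.333)
(D*E(c(3, 4)))*(-191) = -217*27/(3*40)*(-191) = -31/3*189/40*(-191) = -1953/40*(-191) = 373023/40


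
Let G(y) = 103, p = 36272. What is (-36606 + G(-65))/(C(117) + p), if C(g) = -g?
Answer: -36503/36155 ≈ -1.0096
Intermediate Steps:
(-36606 + G(-65))/(C(117) + p) = (-36606 + 103)/(-1*117 + 36272) = -36503/(-117 + 36272) = -36503/36155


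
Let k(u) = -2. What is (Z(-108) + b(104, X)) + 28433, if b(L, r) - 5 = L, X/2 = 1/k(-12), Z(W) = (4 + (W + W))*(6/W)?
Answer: 256984/9 ≈ 28554.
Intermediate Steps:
Z(W) = 6*(4 + 2*W)/W (Z(W) = (4 + 2*W)*(6/W) = 6*(4 + 2*W)/W)
X = -1 (X = 2/(-2) = 2*(-½) = -1)
b(L, r) = 5 + L
(Z(-108) + b(104, X)) + 28433 = ((12 + 24/(-108)) + (5 + 104)) + 28433 = ((12 + 24*(-1/108)) + 109) + 28433 = ((12 - 2/9) + 109) + 28433 = (106/9 + 109) + 28433 = 1087/9 + 28433 = 256984/9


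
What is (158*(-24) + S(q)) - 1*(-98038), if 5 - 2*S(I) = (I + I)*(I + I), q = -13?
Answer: 187821/2 ≈ 93911.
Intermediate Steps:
S(I) = 5/2 - 2*I² (S(I) = 5/2 - (I + I)*(I + I)/2 = 5/2 - 2*I*2*I/2 = 5/2 - 2*I²)
(158*(-24) + S(q)) - 1*(-98038) = (158*(-24) + (5/2 - 2*(-13)²)) - 1*(-98038) = (-3792 + (5/2 - 2*169)) + 98038 = (-3792 + (5/2 - 338)) + 98038 = (-3792 - 671/2) + 98038 = -8255/2 + 98038 = 187821/2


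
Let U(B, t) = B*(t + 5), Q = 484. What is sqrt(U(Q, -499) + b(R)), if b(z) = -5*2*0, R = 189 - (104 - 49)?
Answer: 22*I*sqrt(494) ≈ 488.97*I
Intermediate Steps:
R = 134 (R = 189 - 1*55 = 189 - 55 = 134)
b(z) = 0 (b(z) = -10*0 = 0)
U(B, t) = B*(5 + t)
sqrt(U(Q, -499) + b(R)) = sqrt(484*(5 - 499) + 0) = sqrt(484*(-494) + 0) = sqrt(-239096 + 0) = sqrt(-239096) = 22*I*sqrt(494)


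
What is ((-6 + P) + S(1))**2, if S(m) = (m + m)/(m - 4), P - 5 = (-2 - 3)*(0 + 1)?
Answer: 400/9 ≈ 44.444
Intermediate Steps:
P = 0 (P = 5 + (-2 - 3)*(0 + 1) = 5 - 5*1 = 5 - 5 = 0)
S(m) = 2*m/(-4 + m) (S(m) = (2*m)/(-4 + m) = 2*m/(-4 + m))
((-6 + P) + S(1))**2 = ((-6 + 0) + 2*1/(-4 + 1))**2 = (-6 + 2*1/(-3))**2 = (-6 + 2*1*(-1/3))**2 = (-6 - 2/3)**2 = (-20/3)**2 = 400/9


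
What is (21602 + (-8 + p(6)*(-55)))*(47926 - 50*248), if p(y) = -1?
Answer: 769102374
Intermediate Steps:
(21602 + (-8 + p(6)*(-55)))*(47926 - 50*248) = (21602 + (-8 - 1*(-55)))*(47926 - 50*248) = (21602 + (-8 + 55))*(47926 - 12400) = (21602 + 47)*35526 = 21649*35526 = 769102374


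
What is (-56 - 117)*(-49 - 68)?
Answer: 20241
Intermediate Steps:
(-56 - 117)*(-49 - 68) = -173*(-117) = 20241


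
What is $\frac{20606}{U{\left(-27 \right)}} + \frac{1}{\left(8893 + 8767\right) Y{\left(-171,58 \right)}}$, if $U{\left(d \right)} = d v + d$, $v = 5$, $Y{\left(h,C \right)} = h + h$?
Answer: $- \frac{6914137249}{54357480} \approx -127.2$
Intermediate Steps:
$Y{\left(h,C \right)} = 2 h$
$U{\left(d \right)} = 6 d$ ($U{\left(d \right)} = d 5 + d = 5 d + d = 6 d$)
$\frac{20606}{U{\left(-27 \right)}} + \frac{1}{\left(8893 + 8767\right) Y{\left(-171,58 \right)}} = \frac{20606}{6 \left(-27\right)} + \frac{1}{\left(8893 + 8767\right) 2 \left(-171\right)} = \frac{20606}{-162} + \frac{1}{17660 \left(-342\right)} = 20606 \left(- \frac{1}{162}\right) + \frac{1}{17660} \left(- \frac{1}{342}\right) = - \frac{10303}{81} - \frac{1}{6039720} = - \frac{6914137249}{54357480}$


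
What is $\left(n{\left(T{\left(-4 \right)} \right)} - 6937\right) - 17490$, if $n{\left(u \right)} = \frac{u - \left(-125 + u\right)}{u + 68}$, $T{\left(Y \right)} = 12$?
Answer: $- \frac{390807}{16} \approx -24425.0$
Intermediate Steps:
$n{\left(u \right)} = \frac{125}{68 + u}$
$\left(n{\left(T{\left(-4 \right)} \right)} - 6937\right) - 17490 = \left(\frac{125}{68 + 12} - 6937\right) - 17490 = \left(\frac{125}{80} - 6937\right) - 17490 = \left(125 \cdot \frac{1}{80} - 6937\right) - 17490 = \left(\frac{25}{16} - 6937\right) - 17490 = - \frac{110967}{16} - 17490 = - \frac{390807}{16}$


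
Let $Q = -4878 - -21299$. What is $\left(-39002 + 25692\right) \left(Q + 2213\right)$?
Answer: $-248018540$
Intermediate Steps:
$Q = 16421$ ($Q = -4878 + 21299 = 16421$)
$\left(-39002 + 25692\right) \left(Q + 2213\right) = \left(-39002 + 25692\right) \left(16421 + 2213\right) = \left(-13310\right) 18634 = -248018540$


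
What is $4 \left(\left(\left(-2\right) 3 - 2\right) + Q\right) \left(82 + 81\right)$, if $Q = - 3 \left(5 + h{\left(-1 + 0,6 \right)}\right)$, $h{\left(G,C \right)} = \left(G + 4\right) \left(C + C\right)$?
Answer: $-85412$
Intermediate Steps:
$h{\left(G,C \right)} = 2 C \left(4 + G\right)$ ($h{\left(G,C \right)} = \left(4 + G\right) 2 C = 2 C \left(4 + G\right)$)
$Q = -123$ ($Q = - 3 \left(5 + 2 \cdot 6 \left(4 + \left(-1 + 0\right)\right)\right) = - 3 \left(5 + 2 \cdot 6 \left(4 - 1\right)\right) = - 3 \left(5 + 2 \cdot 6 \cdot 3\right) = - 3 \left(5 + 36\right) = \left(-3\right) 41 = -123$)
$4 \left(\left(\left(-2\right) 3 - 2\right) + Q\right) \left(82 + 81\right) = 4 \left(\left(\left(-2\right) 3 - 2\right) - 123\right) \left(82 + 81\right) = 4 \left(\left(-6 - 2\right) - 123\right) 163 = 4 \left(-8 - 123\right) 163 = 4 \left(\left(-131\right) 163\right) = 4 \left(-21353\right) = -85412$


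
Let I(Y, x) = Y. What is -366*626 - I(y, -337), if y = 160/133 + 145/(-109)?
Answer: -3321492807/14497 ≈ -2.2912e+5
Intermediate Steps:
y = -1845/14497 (y = 160*(1/133) + 145*(-1/109) = 160/133 - 145/109 = -1845/14497 ≈ -0.12727)
-366*626 - I(y, -337) = -366*626 - 1*(-1845/14497) = -229116 + 1845/14497 = -3321492807/14497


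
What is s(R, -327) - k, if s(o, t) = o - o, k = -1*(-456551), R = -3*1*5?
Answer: -456551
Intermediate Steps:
R = -15 (R = -3*5 = -15)
k = 456551
s(o, t) = 0
s(R, -327) - k = 0 - 1*456551 = 0 - 456551 = -456551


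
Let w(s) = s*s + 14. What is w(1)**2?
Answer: 225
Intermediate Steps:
w(s) = 14 + s**2 (w(s) = s**2 + 14 = 14 + s**2)
w(1)**2 = (14 + 1**2)**2 = (14 + 1)**2 = 15**2 = 225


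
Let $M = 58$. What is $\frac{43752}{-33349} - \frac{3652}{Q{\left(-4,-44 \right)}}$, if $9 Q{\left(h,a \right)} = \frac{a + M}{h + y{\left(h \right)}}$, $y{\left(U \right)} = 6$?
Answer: $- \frac{1096421196}{233443} \approx -4696.7$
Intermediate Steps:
$Q{\left(h,a \right)} = \frac{58 + a}{9 \left(6 + h\right)}$ ($Q{\left(h,a \right)} = \frac{\left(a + 58\right) \frac{1}{h + 6}}{9} = \frac{\left(58 + a\right) \frac{1}{6 + h}}{9} = \frac{\frac{1}{6 + h} \left(58 + a\right)}{9} = \frac{58 + a}{9 \left(6 + h\right)}$)
$\frac{43752}{-33349} - \frac{3652}{Q{\left(-4,-44 \right)}} = \frac{43752}{-33349} - \frac{3652}{\frac{1}{9} \frac{1}{6 - 4} \left(58 - 44\right)} = 43752 \left(- \frac{1}{33349}\right) - \frac{3652}{\frac{1}{9} \cdot \frac{1}{2} \cdot 14} = - \frac{43752}{33349} - \frac{3652}{\frac{1}{9} \cdot \frac{1}{2} \cdot 14} = - \frac{43752}{33349} - \frac{3652}{\frac{7}{9}} = - \frac{43752}{33349} - \frac{32868}{7} = - \frac{1096421196}{233443}$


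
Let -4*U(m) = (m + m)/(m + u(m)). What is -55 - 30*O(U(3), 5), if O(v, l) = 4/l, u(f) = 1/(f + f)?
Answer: -79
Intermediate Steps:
u(f) = 1/(2*f)
U(m) = -m/(2*(m + 1/(2*m))) (U(m) = -(m + m)/(4*(m + 1/(2*m))) = -2*m/(4*(m + 1/(2*m))) = -m/(2*(m + 1/(2*m))))
-55 - 30*O(U(3), 5) = -55 - 120/5 = -55 - 30*⅘ = -55 - 24 = -79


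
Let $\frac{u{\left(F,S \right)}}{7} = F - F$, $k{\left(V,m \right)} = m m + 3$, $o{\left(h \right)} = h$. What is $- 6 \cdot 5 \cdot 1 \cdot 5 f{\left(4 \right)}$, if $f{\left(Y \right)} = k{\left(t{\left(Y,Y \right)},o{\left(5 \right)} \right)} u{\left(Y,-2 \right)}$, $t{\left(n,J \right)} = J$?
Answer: $0$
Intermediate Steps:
$k{\left(V,m \right)} = 3 + m^{2}$ ($k{\left(V,m \right)} = m^{2} + 3 = 3 + m^{2}$)
$u{\left(F,S \right)} = 0$ ($u{\left(F,S \right)} = 7 \left(F - F\right) = 7 \cdot 0 = 0$)
$f{\left(Y \right)} = 0$ ($f{\left(Y \right)} = \left(3 + 5^{2}\right) 0 = \left(3 + 25\right) 0 = 28 \cdot 0 = 0$)
$- 6 \cdot 5 \cdot 1 \cdot 5 f{\left(4 \right)} = - 6 \cdot 5 \cdot 1 \cdot 5 \cdot 0 = - 30 \cdot 1 \cdot 5 \cdot 0 = - 30 \cdot 5 \cdot 0 = - 150 \cdot 0 = \left(-1\right) 0 = 0$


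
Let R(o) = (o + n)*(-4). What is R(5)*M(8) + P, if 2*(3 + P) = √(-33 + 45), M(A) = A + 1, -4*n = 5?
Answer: -138 + √3 ≈ -136.27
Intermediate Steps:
n = -5/4 (n = -¼*5 = -5/4 ≈ -1.2500)
R(o) = 5 - 4*o (R(o) = (o - 5/4)*(-4) = (-5/4 + o)*(-4) = 5 - 4*o)
M(A) = 1 + A
P = -3 + √3 (P = -3 + √(-33 + 45)/2 = -3 + √12/2 = -3 + (2*√3)/2 = -3 + √3 ≈ -1.2680)
R(5)*M(8) + P = (5 - 4*5)*(1 + 8) + (-3 + √3) = (5 - 20)*9 + (-3 + √3) = -15*9 + (-3 + √3) = -135 + (-3 + √3) = -138 + √3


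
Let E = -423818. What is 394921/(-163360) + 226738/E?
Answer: -102207274029/34617454240 ≈ -2.9525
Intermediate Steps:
394921/(-163360) + 226738/E = 394921/(-163360) + 226738/(-423818) = 394921*(-1/163360) + 226738*(-1/423818) = -394921/163360 - 113369/211909 = -102207274029/34617454240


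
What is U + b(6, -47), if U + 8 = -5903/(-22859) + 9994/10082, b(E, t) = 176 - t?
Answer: 24918910531/115232219 ≈ 216.25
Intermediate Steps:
U = -777874306/115232219 (U = -8 + (-5903/(-22859) + 9994/10082) = -8 + (-5903*(-1/22859) + 9994*(1/10082)) = -8 + (5903/22859 + 4997/5041) = -8 + 143983446/115232219 = -777874306/115232219 ≈ -6.7505)
U + b(6, -47) = -777874306/115232219 + (176 - 1*(-47)) = -777874306/115232219 + (176 + 47) = -777874306/115232219 + 223 = 24918910531/115232219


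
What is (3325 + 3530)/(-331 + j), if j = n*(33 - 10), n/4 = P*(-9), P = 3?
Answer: -1371/563 ≈ -2.4352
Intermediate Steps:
n = -108 (n = 4*(3*(-9)) = 4*(-27) = -108)
j = -2484 (j = -108*(33 - 10) = -108*23 = -2484)
(3325 + 3530)/(-331 + j) = (3325 + 3530)/(-331 - 2484) = 6855/(-2815) = 6855*(-1/2815) = -1371/563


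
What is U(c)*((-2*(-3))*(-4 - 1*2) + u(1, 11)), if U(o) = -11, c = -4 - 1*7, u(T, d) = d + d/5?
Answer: 1254/5 ≈ 250.80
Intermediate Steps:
u(T, d) = 6*d/5 (u(T, d) = d + d*(1/5) = d + d/5 = 6*d/5)
c = -11 (c = -4 - 7 = -11)
U(c)*((-2*(-3))*(-4 - 1*2) + u(1, 11)) = -11*((-2*(-3))*(-4 - 1*2) + (6/5)*11) = -11*(6*(-4 - 2) + 66/5) = -11*(6*(-6) + 66/5) = -11*(-36 + 66/5) = -11*(-114/5) = 1254/5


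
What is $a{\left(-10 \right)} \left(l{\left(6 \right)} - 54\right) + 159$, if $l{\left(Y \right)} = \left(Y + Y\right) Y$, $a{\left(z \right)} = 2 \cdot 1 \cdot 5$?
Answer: $339$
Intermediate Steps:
$a{\left(z \right)} = 10$ ($a{\left(z \right)} = 2 \cdot 5 = 10$)
$l{\left(Y \right)} = 2 Y^{2}$ ($l{\left(Y \right)} = 2 Y Y = 2 Y^{2}$)
$a{\left(-10 \right)} \left(l{\left(6 \right)} - 54\right) + 159 = 10 \left(2 \cdot 6^{2} - 54\right) + 159 = 10 \left(2 \cdot 36 - 54\right) + 159 = 10 \left(72 - 54\right) + 159 = 10 \cdot 18 + 159 = 180 + 159 = 339$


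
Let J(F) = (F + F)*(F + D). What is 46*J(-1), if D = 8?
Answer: -644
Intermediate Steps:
J(F) = 2*F*(8 + F) (J(F) = (F + F)*(F + 8) = (2*F)*(8 + F) = 2*F*(8 + F))
46*J(-1) = 46*(2*(-1)*(8 - 1)) = 46*(2*(-1)*7) = 46*(-14) = -644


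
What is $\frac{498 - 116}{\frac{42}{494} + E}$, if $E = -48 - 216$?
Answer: $- \frac{94354}{65187} \approx -1.4474$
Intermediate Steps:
$E = -264$
$\frac{498 - 116}{\frac{42}{494} + E} = \frac{498 - 116}{\frac{42}{494} - 264} = \frac{382}{42 \cdot \frac{1}{494} - 264} = \frac{382}{\frac{21}{247} - 264} = \frac{382}{- \frac{65187}{247}} = 382 \left(- \frac{247}{65187}\right) = - \frac{94354}{65187}$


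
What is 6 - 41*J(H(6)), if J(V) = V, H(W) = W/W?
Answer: -35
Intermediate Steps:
H(W) = 1
6 - 41*J(H(6)) = 6 - 41*1 = 6 - 41 = -35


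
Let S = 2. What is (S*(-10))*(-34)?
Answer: 680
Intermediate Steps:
(S*(-10))*(-34) = (2*(-10))*(-34) = -20*(-34) = 680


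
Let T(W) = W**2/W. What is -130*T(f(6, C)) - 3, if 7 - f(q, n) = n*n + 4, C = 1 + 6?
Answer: 5977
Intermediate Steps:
C = 7
f(q, n) = 3 - n**2 (f(q, n) = 7 - (n*n + 4) = 7 - (n**2 + 4) = 7 - (4 + n**2) = 7 + (-4 - n**2) = 3 - n**2)
T(W) = W
-130*T(f(6, C)) - 3 = -130*(3 - 1*7**2) - 3 = -130*(3 - 1*49) - 3 = -130*(3 - 49) - 3 = -130*(-46) - 3 = 5980 - 3 = 5977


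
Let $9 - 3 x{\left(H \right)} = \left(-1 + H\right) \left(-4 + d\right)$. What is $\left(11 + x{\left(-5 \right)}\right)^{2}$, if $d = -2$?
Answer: $4$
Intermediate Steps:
$x{\left(H \right)} = 1 + 2 H$ ($x{\left(H \right)} = 3 - \frac{\left(-1 + H\right) \left(-4 - 2\right)}{3} = 3 - \frac{\left(-1 + H\right) \left(-6\right)}{3} = 3 - \frac{6 - 6 H}{3} = 3 + \left(-2 + 2 H\right) = 1 + 2 H$)
$\left(11 + x{\left(-5 \right)}\right)^{2} = \left(11 + \left(1 + 2 \left(-5\right)\right)\right)^{2} = \left(11 + \left(1 - 10\right)\right)^{2} = \left(11 - 9\right)^{2} = 2^{2} = 4$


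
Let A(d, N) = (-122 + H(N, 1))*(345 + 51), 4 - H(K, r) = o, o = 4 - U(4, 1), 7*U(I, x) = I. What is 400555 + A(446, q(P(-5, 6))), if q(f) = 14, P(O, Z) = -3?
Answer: 2467285/7 ≈ 3.5247e+5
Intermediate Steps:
U(I, x) = I/7
o = 24/7 (o = 4 - 4/7 = 24/7 ≈ 3.4286)
H(K, r) = 4/7 (H(K, r) = 4 - 1*24/7 = 4 - 24/7 = 4/7)
A(d, N) = -336600/7 (A(d, N) = (-122 + 4/7)*(345 + 51) = -850/7*396 = -336600/7)
400555 + A(446, q(P(-5, 6))) = 400555 - 336600/7 = 2467285/7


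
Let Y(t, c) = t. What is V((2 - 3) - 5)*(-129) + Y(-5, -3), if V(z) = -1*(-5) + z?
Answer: 124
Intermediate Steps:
V(z) = 5 + z
V((2 - 3) - 5)*(-129) + Y(-5, -3) = (5 + ((2 - 3) - 5))*(-129) - 5 = (5 + (-1 - 5))*(-129) - 5 = (5 - 6)*(-129) - 5 = -1*(-129) - 5 = 129 - 5 = 124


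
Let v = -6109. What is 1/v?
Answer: -1/6109 ≈ -0.00016369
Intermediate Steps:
1/v = 1/(-6109) = -1/6109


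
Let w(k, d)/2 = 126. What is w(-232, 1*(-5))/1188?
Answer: 7/33 ≈ 0.21212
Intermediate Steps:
w(k, d) = 252 (w(k, d) = 2*126 = 252)
w(-232, 1*(-5))/1188 = 252/1188 = 252*(1/1188) = 7/33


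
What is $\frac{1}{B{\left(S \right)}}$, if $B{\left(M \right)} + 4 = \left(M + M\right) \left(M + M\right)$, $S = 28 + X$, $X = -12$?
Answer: $\frac{1}{1020} \approx 0.00098039$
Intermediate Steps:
$S = 16$ ($S = 28 - 12 = 16$)
$B{\left(M \right)} = -4 + 4 M^{2}$ ($B{\left(M \right)} = -4 + \left(M + M\right) \left(M + M\right) = -4 + 2 M 2 M = -4 + 4 M^{2}$)
$\frac{1}{B{\left(S \right)}} = \frac{1}{-4 + 4 \cdot 16^{2}} = \frac{1}{-4 + 4 \cdot 256} = \frac{1}{-4 + 1024} = \frac{1}{1020}$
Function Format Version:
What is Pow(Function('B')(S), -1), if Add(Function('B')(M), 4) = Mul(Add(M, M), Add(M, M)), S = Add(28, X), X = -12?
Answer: Rational(1, 1020) ≈ 0.00098039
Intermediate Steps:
S = 16 (S = Add(28, -12) = 16)
Function('B')(M) = Add(-4, Mul(4, Pow(M, 2))) (Function('B')(M) = Add(-4, Mul(Add(M, M), Add(M, M))) = Add(-4, Mul(Mul(2, M), Mul(2, M))) = Add(-4, Mul(4, Pow(M, 2))))
Pow(Function('B')(S), -1) = Pow(Add(-4, Mul(4, Pow(16, 2))), -1) = Pow(Add(-4, Mul(4, 256)), -1) = Pow(Add(-4, 1024), -1) = Pow(1020, -1) = Rational(1, 1020)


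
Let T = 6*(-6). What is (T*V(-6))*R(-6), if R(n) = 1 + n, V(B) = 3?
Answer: 540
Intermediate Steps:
T = -36
(T*V(-6))*R(-6) = (-36*3)*(1 - 6) = -108*(-5) = 540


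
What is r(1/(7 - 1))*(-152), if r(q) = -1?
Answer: 152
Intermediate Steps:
r(1/(7 - 1))*(-152) = -1*(-152) = 152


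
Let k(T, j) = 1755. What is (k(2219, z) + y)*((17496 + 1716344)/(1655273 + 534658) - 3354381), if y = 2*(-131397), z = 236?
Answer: 639185420932427323/729977 ≈ 8.7562e+11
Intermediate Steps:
y = -262794
(k(2219, z) + y)*((17496 + 1716344)/(1655273 + 534658) - 3354381) = (1755 - 262794)*((17496 + 1716344)/(1655273 + 534658) - 3354381) = -261039*(1733840/2189931 - 3354381) = -261039*(-7345861203871/2189931) = 639185420932427323/729977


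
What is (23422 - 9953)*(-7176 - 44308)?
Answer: -693437996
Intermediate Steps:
(23422 - 9953)*(-7176 - 44308) = 13469*(-51484) = -693437996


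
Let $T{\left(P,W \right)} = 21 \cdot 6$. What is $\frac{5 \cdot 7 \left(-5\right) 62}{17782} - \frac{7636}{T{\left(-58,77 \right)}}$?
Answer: $- \frac{34287613}{560133} \approx -61.213$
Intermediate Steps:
$T{\left(P,W \right)} = 126$
$\frac{5 \cdot 7 \left(-5\right) 62}{17782} - \frac{7636}{T{\left(-58,77 \right)}} = \frac{5 \cdot 7 \left(-5\right) 62}{17782} - \frac{7636}{126} = 35 \left(-5\right) 62 \cdot \frac{1}{17782} - \frac{3818}{63} = \left(-175\right) 62 \cdot \frac{1}{17782} - \frac{3818}{63} = \left(-10850\right) \frac{1}{17782} - \frac{3818}{63} = - \frac{5425}{8891} - \frac{3818}{63} = - \frac{34287613}{560133}$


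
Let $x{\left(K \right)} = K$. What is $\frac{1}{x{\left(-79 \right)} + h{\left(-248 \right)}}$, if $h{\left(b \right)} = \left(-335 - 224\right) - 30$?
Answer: $- \frac{1}{668} \approx -0.001497$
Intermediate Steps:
$h{\left(b \right)} = -589$ ($h{\left(b \right)} = -559 - 30 = -589$)
$\frac{1}{x{\left(-79 \right)} + h{\left(-248 \right)}} = \frac{1}{-79 - 589} = \frac{1}{-668} = - \frac{1}{668}$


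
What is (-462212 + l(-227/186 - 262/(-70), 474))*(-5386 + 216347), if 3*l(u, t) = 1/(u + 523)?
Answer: -333592005665952162/3421151 ≈ -9.7509e+10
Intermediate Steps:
l(u, t) = 1/(3*(523 + u)) (l(u, t) = 1/(3*(u + 523)) = 1/(3*(523 + u)))
(-462212 + l(-227/186 - 262/(-70), 474))*(-5386 + 216347) = (-462212 + 1/(3*(523 + (-227/186 - 262/(-70)))))*(-5386 + 216347) = (-462212 + 1/(3*(523 + (-227*1/186 - 262*(-1/70)))))*210961 = (-462212 + 1/(3*(523 + (-227/186 + 131/35))))*210961 = (-462212 + 1/(3*(523 + 16421/6510)))*210961 = (-462212 + 1/(3*(3421151/6510)))*210961 = (-462212 + (1/3)*(6510/3421151))*210961 = (-462212 + 2170/3421151)*210961 = -1581297043842/3421151*210961 = -333592005665952162/3421151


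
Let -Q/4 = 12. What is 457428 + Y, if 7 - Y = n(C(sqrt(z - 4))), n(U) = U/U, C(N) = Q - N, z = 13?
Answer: 457434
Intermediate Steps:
Q = -48 (Q = -4*12 = -48)
C(N) = -48 - N
n(U) = 1
Y = 6 (Y = 7 - 1*1 = 7 - 1 = 6)
457428 + Y = 457428 + 6 = 457434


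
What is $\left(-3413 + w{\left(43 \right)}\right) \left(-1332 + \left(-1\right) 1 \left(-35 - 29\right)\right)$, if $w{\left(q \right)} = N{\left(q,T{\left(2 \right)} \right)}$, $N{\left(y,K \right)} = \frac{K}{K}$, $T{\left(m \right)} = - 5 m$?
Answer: $4326416$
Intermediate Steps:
$N{\left(y,K \right)} = 1$
$w{\left(q \right)} = 1$
$\left(-3413 + w{\left(43 \right)}\right) \left(-1332 + \left(-1\right) 1 \left(-35 - 29\right)\right) = \left(-3413 + 1\right) \left(-1332 + \left(-1\right) 1 \left(-35 - 29\right)\right) = - 3412 \left(-1332 - -64\right) = - 3412 \left(-1332 + 64\right) = \left(-3412\right) \left(-1268\right) = 4326416$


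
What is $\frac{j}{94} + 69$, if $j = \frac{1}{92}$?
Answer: $\frac{596713}{8648} \approx 69.0$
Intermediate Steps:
$j = \frac{1}{92} \approx 0.01087$
$\frac{j}{94} + 69 = \frac{1}{94} \cdot \frac{1}{92} + 69 = \frac{1}{8648} + 69 = \frac{596713}{8648}$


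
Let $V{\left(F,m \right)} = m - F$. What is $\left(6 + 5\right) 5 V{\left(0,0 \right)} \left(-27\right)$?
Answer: $0$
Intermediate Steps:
$\left(6 + 5\right) 5 V{\left(0,0 \right)} \left(-27\right) = \left(6 + 5\right) 5 \left(0 - 0\right) \left(-27\right) = 11 \cdot 5 \left(0 + 0\right) \left(-27\right) = 55 \cdot 0 \left(-27\right) = 0 \left(-27\right) = 0$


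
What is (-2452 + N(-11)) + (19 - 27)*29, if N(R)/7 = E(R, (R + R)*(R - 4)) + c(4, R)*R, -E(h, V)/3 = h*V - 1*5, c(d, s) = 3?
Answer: 73420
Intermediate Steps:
E(h, V) = 15 - 3*V*h (E(h, V) = -3*(h*V - 1*5) = -3*(V*h - 5) = -3*(-5 + V*h) = 15 - 3*V*h)
N(R) = 105 + 21*R - 42*R²*(-4 + R) (N(R) = 7*((15 - 3*(R + R)*(R - 4)*R) + 3*R) = 7*((15 - 3*(2*R)*(-4 + R)*R) + 3*R) = 7*((15 - 3*2*R*(-4 + R)*R) + 3*R) = 7*((15 - 6*R²*(-4 + R)) + 3*R) = 7*(15 + 3*R - 6*R²*(-4 + R)) = 105 + 21*R - 42*R²*(-4 + R))
(-2452 + N(-11)) + (19 - 27)*29 = (-2452 + (105 + 21*(-11) + 42*(-11)²*(4 - 1*(-11)))) + (19 - 27)*29 = (-2452 + (105 - 231 + 42*121*(4 + 11))) - 8*29 = (-2452 + (105 - 231 + 42*121*15)) - 232 = (-2452 + (105 - 231 + 76230)) - 232 = (-2452 + 76104) - 232 = 73652 - 232 = 73420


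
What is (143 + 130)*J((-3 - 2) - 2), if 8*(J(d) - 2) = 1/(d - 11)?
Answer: 26117/48 ≈ 544.10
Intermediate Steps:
J(d) = 2 + 1/(8*(-11 + d)) (J(d) = 2 + 1/(8*(d - 11)) = 2 + 1/(8*(-11 + d)))
(143 + 130)*J((-3 - 2) - 2) = (143 + 130)*((-175 + 16*((-3 - 2) - 2))/(8*(-11 + ((-3 - 2) - 2)))) = 273*((-175 + 16*(-5 - 2))/(8*(-11 + (-5 - 2)))) = 273*((-175 + 16*(-7))/(8*(-11 - 7))) = 273*((⅛)*(-175 - 112)/(-18)) = 273*((⅛)*(-1/18)*(-287)) = 273*(287/144) = 26117/48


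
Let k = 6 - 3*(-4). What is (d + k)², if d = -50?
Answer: 1024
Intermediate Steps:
k = 18 (k = 6 + 12 = 18)
(d + k)² = (-50 + 18)² = (-32)² = 1024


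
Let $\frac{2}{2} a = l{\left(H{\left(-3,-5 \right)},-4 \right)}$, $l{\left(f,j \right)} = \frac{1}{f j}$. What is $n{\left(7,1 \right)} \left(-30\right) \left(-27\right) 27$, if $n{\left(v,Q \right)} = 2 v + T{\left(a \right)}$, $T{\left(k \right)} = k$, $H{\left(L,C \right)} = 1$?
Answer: $\frac{601425}{2} \approx 3.0071 \cdot 10^{5}$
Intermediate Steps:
$l{\left(f,j \right)} = \frac{1}{f j}$
$a = - \frac{1}{4}$ ($a = \frac{1}{1 \left(-4\right)} = 1 \left(- \frac{1}{4}\right) = - \frac{1}{4} \approx -0.25$)
$n{\left(v,Q \right)} = - \frac{1}{4} + 2 v$ ($n{\left(v,Q \right)} = 2 v - \frac{1}{4} = - \frac{1}{4} + 2 v$)
$n{\left(7,1 \right)} \left(-30\right) \left(-27\right) 27 = \left(- \frac{1}{4} + 2 \cdot 7\right) \left(-30\right) \left(-27\right) 27 = \left(- \frac{1}{4} + 14\right) 810 \cdot 27 = \frac{55}{4} \cdot 21870 = \frac{601425}{2}$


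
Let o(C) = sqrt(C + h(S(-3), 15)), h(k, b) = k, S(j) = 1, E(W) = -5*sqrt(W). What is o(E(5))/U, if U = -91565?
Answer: -sqrt(1 - 5*sqrt(5))/91565 ≈ -3.4846e-5*I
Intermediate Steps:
o(C) = sqrt(1 + C) (o(C) = sqrt(C + 1) = sqrt(1 + C))
o(E(5))/U = sqrt(1 - 5*sqrt(5))/(-91565) = sqrt(1 - 5*sqrt(5))*(-1/91565) = -sqrt(1 - 5*sqrt(5))/91565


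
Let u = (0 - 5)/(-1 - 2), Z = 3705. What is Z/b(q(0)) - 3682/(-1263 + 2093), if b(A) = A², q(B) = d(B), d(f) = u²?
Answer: 4935718/10375 ≈ 475.73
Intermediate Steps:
u = 5/3 (u = -5/(-3) = -5*(-⅓) = 5/3 ≈ 1.6667)
d(f) = 25/9 (d(f) = (5/3)² = 25/9)
q(B) = 25/9
Z/b(q(0)) - 3682/(-1263 + 2093) = 3705/((25/9)²) - 3682/(-1263 + 2093) = 3705/(625/81) - 3682/830 = 3705*(81/625) - 3682*1/830 = 60021/125 - 1841/415 = 4935718/10375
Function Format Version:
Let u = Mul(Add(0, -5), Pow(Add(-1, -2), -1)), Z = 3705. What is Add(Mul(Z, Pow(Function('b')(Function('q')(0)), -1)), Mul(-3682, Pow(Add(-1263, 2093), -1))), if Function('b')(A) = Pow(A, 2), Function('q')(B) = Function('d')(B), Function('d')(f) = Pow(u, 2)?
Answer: Rational(4935718, 10375) ≈ 475.73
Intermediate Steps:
u = Rational(5, 3) (u = Mul(-5, Pow(-3, -1)) = Mul(-5, Rational(-1, 3)) = Rational(5, 3) ≈ 1.6667)
Function('d')(f) = Rational(25, 9) (Function('d')(f) = Pow(Rational(5, 3), 2) = Rational(25, 9))
Function('q')(B) = Rational(25, 9)
Add(Mul(Z, Pow(Function('b')(Function('q')(0)), -1)), Mul(-3682, Pow(Add(-1263, 2093), -1))) = Add(Mul(3705, Pow(Pow(Rational(25, 9), 2), -1)), Mul(-3682, Pow(Add(-1263, 2093), -1))) = Add(Mul(3705, Pow(Rational(625, 81), -1)), Mul(-3682, Pow(830, -1))) = Add(Mul(3705, Rational(81, 625)), Mul(-3682, Rational(1, 830))) = Add(Rational(60021, 125), Rational(-1841, 415)) = Rational(4935718, 10375)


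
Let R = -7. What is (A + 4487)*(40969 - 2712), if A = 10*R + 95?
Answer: 172615584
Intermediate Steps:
A = 25 (A = 10*(-7) + 95 = -70 + 95 = 25)
(A + 4487)*(40969 - 2712) = (25 + 4487)*(40969 - 2712) = 4512*38257 = 172615584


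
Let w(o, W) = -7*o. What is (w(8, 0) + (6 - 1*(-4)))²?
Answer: 2116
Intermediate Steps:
(w(8, 0) + (6 - 1*(-4)))² = (-7*8 + (6 - 1*(-4)))² = (-56 + (6 + 4))² = (-56 + 10)² = (-46)² = 2116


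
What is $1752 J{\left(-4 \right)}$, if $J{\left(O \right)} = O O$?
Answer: $28032$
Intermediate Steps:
$J{\left(O \right)} = O^{2}$
$1752 J{\left(-4 \right)} = 1752 \left(-4\right)^{2} = 1752 \cdot 16 = 28032$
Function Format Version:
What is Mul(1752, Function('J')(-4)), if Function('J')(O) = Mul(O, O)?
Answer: 28032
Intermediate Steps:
Function('J')(O) = Pow(O, 2)
Mul(1752, Function('J')(-4)) = Mul(1752, Pow(-4, 2)) = Mul(1752, 16) = 28032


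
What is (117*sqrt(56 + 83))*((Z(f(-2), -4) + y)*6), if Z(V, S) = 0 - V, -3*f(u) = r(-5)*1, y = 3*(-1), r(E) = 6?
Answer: -702*sqrt(139) ≈ -8276.5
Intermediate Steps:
y = -3
f(u) = -2
Z(V, S) = -V
(117*sqrt(56 + 83))*((Z(f(-2), -4) + y)*6) = (117*sqrt(56 + 83))*((-1*(-2) - 3)*6) = (117*sqrt(139))*((2 - 3)*6) = (117*sqrt(139))*(-1*6) = (117*sqrt(139))*(-6) = -702*sqrt(139)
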